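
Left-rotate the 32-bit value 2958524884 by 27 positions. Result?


Rotate 0b10110000010101111000000111010100 left by 27 (32-bit) = 0b10100101100000101011110000001110 = 2776808462

2776808462


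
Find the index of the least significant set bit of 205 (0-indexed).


0b11001101. Lowest set bit at position 0

0


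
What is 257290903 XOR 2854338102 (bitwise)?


0b1111010101011111001010010111 ^ 0b10101010001000011011111000110110 = 0b10100101011101000100110010100001 = 2775862433

2775862433


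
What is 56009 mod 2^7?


56009 & 127 = 73

73


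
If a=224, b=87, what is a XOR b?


224 ^ 87 = 183

183


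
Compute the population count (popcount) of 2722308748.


0b10100010010000110010001010001100 has 11 set bits

11


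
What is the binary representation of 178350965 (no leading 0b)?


178350965 = 1010101000010110101101110101 in binary

1010101000010110101101110101


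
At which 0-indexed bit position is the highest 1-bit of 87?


0b1010111. Highest set bit at position 6

6


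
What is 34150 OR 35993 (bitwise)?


0b1000010101100110 | 0b1000110010011001 = 0b1000110111111111 = 36351

36351


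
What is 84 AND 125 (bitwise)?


0b1010100 & 0b1111101 = 0b1010100 = 84

84


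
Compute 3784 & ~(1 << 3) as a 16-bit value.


3784 & ~(1 << 3) = 3776

3776


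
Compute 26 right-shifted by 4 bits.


0b11010 >> 4 = 0b1 = 1

1


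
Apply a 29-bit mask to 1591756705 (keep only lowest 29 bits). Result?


1591756705 & 536870911 = 518014881

518014881


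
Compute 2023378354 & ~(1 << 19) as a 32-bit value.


2023378354 & ~(1 << 19) = 2022854066

2022854066


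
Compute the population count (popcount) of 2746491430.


0b10100011101101000010001000100110 has 13 set bits

13


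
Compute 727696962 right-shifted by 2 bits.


0b101011010111111100011001000010 >> 2 = 0b1010110101111111000110010000 = 181924240

181924240


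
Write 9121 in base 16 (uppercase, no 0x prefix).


9121 = 23A1 hex

23A1


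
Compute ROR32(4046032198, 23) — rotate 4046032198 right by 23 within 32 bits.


Rotate 0b11110001001010011000110101000110 right by 23 (32-bit) = 0b1010011000110101000110111100010 = 1394249186

1394249186


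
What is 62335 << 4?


0b1111001101111111 << 4 = 0b11110011011111110000 = 997360

997360


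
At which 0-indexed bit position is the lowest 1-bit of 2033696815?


0b1111001001101111100000000101111. Lowest set bit at position 0

0


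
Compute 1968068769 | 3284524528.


0b1110101010011100101100010100001 | 0b11000011110001011101110111110000 = 0b11110111110011111101110111110001 = 4157595121

4157595121


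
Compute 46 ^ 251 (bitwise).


0b101110 ^ 0b11111011 = 0b11010101 = 213

213


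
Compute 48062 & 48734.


0b1011101110111110 & 0b1011111001011110 = 0b1011101000011110 = 47646

47646


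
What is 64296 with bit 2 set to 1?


64296 | (1 << 2) = 64296 | 4 = 64300

64300


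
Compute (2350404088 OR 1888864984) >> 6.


Step 1: 2350404088 | 1888864984 = 4238203896
Step 2: 4238203896 >> 6 = 66221935

66221935


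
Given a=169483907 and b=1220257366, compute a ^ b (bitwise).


169483907 ^ 1220257366 = 1117894869

1117894869


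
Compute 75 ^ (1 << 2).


75 ^ (1 << 2) = 75 ^ 4 = 79

79


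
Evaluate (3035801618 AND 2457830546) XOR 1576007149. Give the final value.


Step 1: 3035801618 & 2457830546 = 2423422994
Step 2: 2423422994 ^ 1576007149 = 3449648639

3449648639


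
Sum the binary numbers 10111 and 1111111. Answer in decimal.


10111 + 1111111 = 10010110 = 150

150


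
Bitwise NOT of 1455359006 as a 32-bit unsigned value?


~0b1010110101111110000010000011110 = 0b10101001010000001111101111100001 = 2839608289 (32-bit unsigned)

2839608289


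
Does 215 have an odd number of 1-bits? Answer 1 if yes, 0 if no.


0b11010111 has 6 ones => parity 0

0


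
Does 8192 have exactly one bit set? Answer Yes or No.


0b10000000000000. Only one bit set => Yes

Yes


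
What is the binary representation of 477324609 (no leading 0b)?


477324609 = 11100011100110110010101000001 in binary

11100011100110110010101000001


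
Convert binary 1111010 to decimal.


1111010 in decimal = 122

122


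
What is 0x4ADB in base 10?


4ADB hex = 19163 decimal

19163


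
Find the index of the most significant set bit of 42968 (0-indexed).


0b1010011111011000. Highest set bit at position 15

15


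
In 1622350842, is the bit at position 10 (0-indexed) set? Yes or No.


0b1100000101100110001101111111010, bit 10 = 0. No

No


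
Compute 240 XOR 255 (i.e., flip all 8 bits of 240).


240 ^ 255 = 15

15


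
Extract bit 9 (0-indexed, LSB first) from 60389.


0b1110101111100101, position 9 = 1

1


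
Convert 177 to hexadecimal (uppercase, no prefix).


177 = B1 hex

B1


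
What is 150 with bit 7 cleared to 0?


150 & ~(1 << 7) = 22

22


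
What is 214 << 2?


0b11010110 << 2 = 0b1101011000 = 856

856


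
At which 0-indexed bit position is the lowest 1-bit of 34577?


0b1000011100010001. Lowest set bit at position 0

0


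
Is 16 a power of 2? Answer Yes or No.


0b10000. Only one bit set => Yes

Yes


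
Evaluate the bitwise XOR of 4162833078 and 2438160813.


0b11111000000111111100101010110110 ^ 0b10010001010100110110000110101101 = 0b1101001010011001010101100011011 = 1766632219

1766632219


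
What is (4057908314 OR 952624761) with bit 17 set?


Step 1: 4057908314 | 952624761 = 4192200315
Step 2: 4192200315 | (1 << 17) = 4192200315 | 131072 = 4192200315

4192200315


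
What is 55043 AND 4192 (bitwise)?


0b1101011100000011 & 0b1000001100000 = 0b1000000000000 = 4096

4096


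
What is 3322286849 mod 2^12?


3322286849 & 4095 = 769

769


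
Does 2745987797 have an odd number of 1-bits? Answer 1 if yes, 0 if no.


0b10100011101011000111001011010101 has 17 ones => parity 1

1


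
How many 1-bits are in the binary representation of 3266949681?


0b11000010101110011011001000110001 has 15 set bits

15


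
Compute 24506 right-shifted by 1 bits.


0b101111110111010 >> 1 = 0b10111111011101 = 12253

12253


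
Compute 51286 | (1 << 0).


51286 | (1 << 0) = 51286 | 1 = 51287

51287


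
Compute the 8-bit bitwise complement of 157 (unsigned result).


~0b10011101 = 0b1100010 = 98 (8-bit unsigned)

98


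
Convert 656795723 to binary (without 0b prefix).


656795723 = 100111001001011110100001001011 in binary

100111001001011110100001001011


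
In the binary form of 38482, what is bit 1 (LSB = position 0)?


0b1001011001010010, position 1 = 1

1


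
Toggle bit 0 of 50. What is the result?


50 ^ (1 << 0) = 50 ^ 1 = 51

51


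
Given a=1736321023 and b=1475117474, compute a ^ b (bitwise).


1736321023 ^ 1475117474 = 814917213

814917213


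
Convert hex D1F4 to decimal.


D1F4 hex = 53748 decimal

53748


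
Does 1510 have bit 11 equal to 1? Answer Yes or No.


0b10111100110, bit 11 = 0. No

No


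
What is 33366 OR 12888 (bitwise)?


0b1000001001010110 | 0b11001001011000 = 0b1011001001011110 = 45662

45662


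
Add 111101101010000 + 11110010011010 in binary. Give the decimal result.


111101101010000 + 11110010011010 = 1011011111101010 = 47082

47082


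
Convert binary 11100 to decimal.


11100 in decimal = 28

28


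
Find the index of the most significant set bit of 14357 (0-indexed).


0b11100000010101. Highest set bit at position 13

13


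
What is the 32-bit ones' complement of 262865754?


262865754 ^ 4294967295 = 4032101541

4032101541


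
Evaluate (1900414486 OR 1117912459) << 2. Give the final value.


Step 1: 1900414486 | 1117912459 = 1944584095
Step 2: 1944584095 << 2 = 7778336380

7778336380


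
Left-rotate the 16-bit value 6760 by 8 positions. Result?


Rotate 0b1101001101000 left by 8 (16-bit) = 0b110100000011010 = 26650

26650


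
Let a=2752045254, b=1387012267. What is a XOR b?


2752045254 ^ 1387012267 = 4137992301

4137992301


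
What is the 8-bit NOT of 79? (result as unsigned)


~0b1001111 = 0b10110000 = 176 (8-bit unsigned)

176


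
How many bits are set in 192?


0b11000000 has 2 set bits

2


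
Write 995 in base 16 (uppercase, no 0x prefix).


995 = 3E3 hex

3E3


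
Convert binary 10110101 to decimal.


10110101 in decimal = 181

181


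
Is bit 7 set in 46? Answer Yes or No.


0b101110, bit 7 = 0. No

No


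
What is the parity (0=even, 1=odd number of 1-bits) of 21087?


0b101001001011111 has 9 ones => parity 1

1


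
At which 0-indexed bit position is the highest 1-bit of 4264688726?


0b11111110001100011111110001010110. Highest set bit at position 31

31


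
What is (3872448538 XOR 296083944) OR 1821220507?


Step 1: 3872448538 ^ 296083944 = 4151640562
Step 2: 4151640562 | 1821220507 = 4294811643

4294811643


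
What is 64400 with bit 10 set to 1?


64400 | (1 << 10) = 64400 | 1024 = 65424

65424


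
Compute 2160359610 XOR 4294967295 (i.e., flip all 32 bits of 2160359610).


2160359610 ^ 4294967295 = 2134607685

2134607685


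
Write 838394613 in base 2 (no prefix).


838394613 = 110001111110001110001011110101 in binary

110001111110001110001011110101


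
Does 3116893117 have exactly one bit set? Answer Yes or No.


0b10111001110010000000001110111101. Multiple bits set => No

No


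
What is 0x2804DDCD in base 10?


2804DDCD hex = 671407565 decimal

671407565


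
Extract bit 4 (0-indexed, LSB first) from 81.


0b1010001, position 4 = 1

1


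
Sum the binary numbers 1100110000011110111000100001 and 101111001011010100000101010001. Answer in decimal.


1100110000011110111000100001 + 101111001011010100000101010001 = 111011111011110010111101110010 = 1005530994

1005530994


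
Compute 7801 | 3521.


0b1111001111001 | 0b110111000001 = 0b1111111111001 = 8185

8185


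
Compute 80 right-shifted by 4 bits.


0b1010000 >> 4 = 0b101 = 5

5


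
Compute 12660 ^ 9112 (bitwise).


0b11000101110100 ^ 0b10001110011000 = 0b1001011101100 = 4844

4844


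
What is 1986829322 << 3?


0b1110110011011001001110000001010 << 3 = 0b1110110011011001001110000001010000 = 15894634576

15894634576


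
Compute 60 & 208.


0b111100 & 0b11010000 = 0b10000 = 16

16


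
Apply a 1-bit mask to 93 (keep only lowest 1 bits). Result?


93 & 1 = 1

1


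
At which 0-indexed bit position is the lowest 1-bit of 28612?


0b110111111000100. Lowest set bit at position 2

2


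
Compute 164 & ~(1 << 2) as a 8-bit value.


164 & ~(1 << 2) = 160

160


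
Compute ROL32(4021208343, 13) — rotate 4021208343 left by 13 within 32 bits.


Rotate 0b11101111101011101100010100010111 left by 13 (32-bit) = 0b11011000101000101111110111110101 = 3634560501

3634560501


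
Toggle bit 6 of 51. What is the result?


51 ^ (1 << 6) = 51 ^ 64 = 115

115


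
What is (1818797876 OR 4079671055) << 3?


Step 1: 1818797876 | 4079671055 = 4285200191
Step 2: 4285200191 << 3 = 34281601528

34281601528


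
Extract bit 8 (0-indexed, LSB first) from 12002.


0b10111011100010, position 8 = 0

0


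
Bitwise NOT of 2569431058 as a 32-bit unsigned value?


~0b10011001001001100110100000010010 = 0b1100110110110011001011111101101 = 1725536237 (32-bit unsigned)

1725536237


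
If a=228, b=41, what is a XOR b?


228 ^ 41 = 205

205


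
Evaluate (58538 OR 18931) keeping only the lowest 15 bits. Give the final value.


Step 1: 58538 | 18931 = 60923
Step 2: 60923 & 32767 = 28155

28155


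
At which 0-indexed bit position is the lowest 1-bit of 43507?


0b1010100111110011. Lowest set bit at position 0

0


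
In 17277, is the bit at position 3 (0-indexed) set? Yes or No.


0b100001101111101, bit 3 = 1. Yes

Yes


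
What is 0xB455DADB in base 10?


B455DADB hex = 3025525467 decimal

3025525467


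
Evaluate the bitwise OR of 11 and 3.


0b1011 | 0b11 = 0b1011 = 11

11


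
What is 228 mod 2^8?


228 & 255 = 228

228


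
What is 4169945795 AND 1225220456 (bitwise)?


0b11111000100011000101001011000011 & 0b1001001000001110110000101101000 = 0b1001000000001000100000001000000 = 1208238144

1208238144


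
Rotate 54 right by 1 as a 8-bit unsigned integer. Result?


Rotate 0b110110 right by 1 (8-bit) = 0b11011 = 27

27


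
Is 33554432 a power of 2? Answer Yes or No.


0b10000000000000000000000000. Only one bit set => Yes

Yes


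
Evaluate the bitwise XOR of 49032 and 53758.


0b1011111110001000 ^ 0b1101000111111110 = 0b110111001110110 = 28278

28278


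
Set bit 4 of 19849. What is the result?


19849 | (1 << 4) = 19849 | 16 = 19865

19865


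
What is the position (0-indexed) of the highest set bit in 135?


0b10000111. Highest set bit at position 7

7


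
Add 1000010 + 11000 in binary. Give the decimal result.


1000010 + 11000 = 1011010 = 90

90


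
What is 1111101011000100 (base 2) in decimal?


1111101011000100 in decimal = 64196

64196


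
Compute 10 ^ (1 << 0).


10 ^ (1 << 0) = 10 ^ 1 = 11

11


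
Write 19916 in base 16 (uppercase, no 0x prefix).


19916 = 4DCC hex

4DCC


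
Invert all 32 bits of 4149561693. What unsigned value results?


4149561693 ^ 4294967295 = 145405602

145405602


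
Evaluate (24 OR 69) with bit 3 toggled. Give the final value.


Step 1: 24 | 69 = 93
Step 2: 93 ^ (1 << 3) = 93 ^ 8 = 85

85


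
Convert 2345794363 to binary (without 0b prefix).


2345794363 = 10001011110100011111101100111011 in binary

10001011110100011111101100111011


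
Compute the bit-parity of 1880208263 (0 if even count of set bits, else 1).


0b1110000000100011011001110000111 has 14 ones => parity 0

0


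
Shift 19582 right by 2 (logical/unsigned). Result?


0b100110001111110 >> 2 = 0b1001100011111 = 4895

4895


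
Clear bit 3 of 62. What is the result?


62 & ~(1 << 3) = 54

54


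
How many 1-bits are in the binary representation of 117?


0b1110101 has 5 set bits

5


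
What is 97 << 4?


0b1100001 << 4 = 0b11000010000 = 1552

1552


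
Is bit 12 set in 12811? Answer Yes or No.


0b11001000001011, bit 12 = 1. Yes

Yes


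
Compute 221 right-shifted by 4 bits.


0b11011101 >> 4 = 0b1101 = 13

13


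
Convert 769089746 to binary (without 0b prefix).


769089746 = 101101110101110110000011010010 in binary

101101110101110110000011010010


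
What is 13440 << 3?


0b11010010000000 << 3 = 0b11010010000000000 = 107520

107520


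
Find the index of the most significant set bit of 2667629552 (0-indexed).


0b10011111000000001100101111110000. Highest set bit at position 31

31


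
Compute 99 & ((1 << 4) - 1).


99 & 15 = 3

3


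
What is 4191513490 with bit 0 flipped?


4191513490 ^ (1 << 0) = 4191513490 ^ 1 = 4191513491

4191513491


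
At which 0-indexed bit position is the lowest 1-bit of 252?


0b11111100. Lowest set bit at position 2

2


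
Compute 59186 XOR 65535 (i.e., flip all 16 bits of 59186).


59186 ^ 65535 = 6349

6349


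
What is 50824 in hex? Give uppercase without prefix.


50824 = C688 hex

C688


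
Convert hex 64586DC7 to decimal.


64586DC7 hex = 1683516871 decimal

1683516871


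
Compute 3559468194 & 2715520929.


0b11010100001010010010110010100010 & 0b10100001110110111000111110100001 = 0b10000000000010010000110010100000 = 2148076704

2148076704


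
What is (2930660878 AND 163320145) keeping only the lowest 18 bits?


Step 1: 2930660878 & 163320145 = 145494016
Step 2: 145494016 & 262143 = 4096

4096


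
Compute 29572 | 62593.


0b111001110000100 | 0b1111010010000001 = 0b1111011110000101 = 63365

63365


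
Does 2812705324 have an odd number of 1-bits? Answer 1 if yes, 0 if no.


0b10100111101001100111101000101100 has 17 ones => parity 1

1


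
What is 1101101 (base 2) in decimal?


1101101 in decimal = 109

109


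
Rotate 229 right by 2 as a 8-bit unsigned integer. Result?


Rotate 0b11100101 right by 2 (8-bit) = 0b1111001 = 121

121


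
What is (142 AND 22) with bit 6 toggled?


Step 1: 142 & 22 = 6
Step 2: 6 ^ (1 << 6) = 6 ^ 64 = 70

70


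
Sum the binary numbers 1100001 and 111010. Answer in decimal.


1100001 + 111010 = 10011011 = 155

155


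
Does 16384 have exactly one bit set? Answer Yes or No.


0b100000000000000. Only one bit set => Yes

Yes


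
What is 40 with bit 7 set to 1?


40 | (1 << 7) = 40 | 128 = 168

168


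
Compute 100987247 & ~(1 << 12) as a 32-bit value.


100987247 & ~(1 << 12) = 100983151

100983151


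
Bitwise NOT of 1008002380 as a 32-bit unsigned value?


~0b111100000101001110010101001100 = 0b11000011111010110001101010110011 = 3286964915 (32-bit unsigned)

3286964915


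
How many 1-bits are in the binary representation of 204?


0b11001100 has 4 set bits

4


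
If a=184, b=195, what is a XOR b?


184 ^ 195 = 123

123


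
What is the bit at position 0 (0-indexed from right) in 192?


0b11000000, position 0 = 0

0


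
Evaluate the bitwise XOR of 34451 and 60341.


0b1000011010010011 ^ 0b1110101110110101 = 0b110110100100110 = 27942

27942


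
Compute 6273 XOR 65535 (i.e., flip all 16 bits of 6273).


6273 ^ 65535 = 59262

59262


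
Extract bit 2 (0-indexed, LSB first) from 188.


0b10111100, position 2 = 1

1


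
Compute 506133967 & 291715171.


0b11110001010101111110111001111 & 0b10001011000110011100001100011 = 0b10000001000100011100001000011 = 270678083

270678083


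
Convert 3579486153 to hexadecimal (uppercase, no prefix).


3579486153 = D55A9FC9 hex

D55A9FC9


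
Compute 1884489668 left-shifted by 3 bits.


0b1110000010100110000011111000100 << 3 = 0b1110000010100110000011111000100000 = 15075917344

15075917344


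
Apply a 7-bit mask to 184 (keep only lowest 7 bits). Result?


184 & 127 = 56

56


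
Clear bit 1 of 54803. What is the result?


54803 & ~(1 << 1) = 54801

54801


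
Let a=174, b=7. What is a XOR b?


174 ^ 7 = 169

169


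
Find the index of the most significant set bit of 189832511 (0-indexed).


0b1011010100001001110100111111. Highest set bit at position 27

27


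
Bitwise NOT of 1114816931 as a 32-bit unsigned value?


~0b1000010011100101100000110100011 = 0b10111101100011010011111001011100 = 3180150364 (32-bit unsigned)

3180150364


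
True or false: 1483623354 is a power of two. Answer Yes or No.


0b1011000011011100100101110111010. Multiple bits set => No

No


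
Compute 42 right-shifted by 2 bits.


0b101010 >> 2 = 0b1010 = 10

10


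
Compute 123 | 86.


0b1111011 | 0b1010110 = 0b1111111 = 127

127


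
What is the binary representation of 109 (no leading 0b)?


109 = 1101101 in binary

1101101


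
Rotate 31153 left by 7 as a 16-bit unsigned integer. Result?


Rotate 0b111100110110001 left by 7 (16-bit) = 0b1101100010111100 = 55484

55484


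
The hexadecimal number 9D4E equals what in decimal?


9D4E hex = 40270 decimal

40270


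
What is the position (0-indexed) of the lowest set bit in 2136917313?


0b1111111010111101100010101000001. Lowest set bit at position 0

0


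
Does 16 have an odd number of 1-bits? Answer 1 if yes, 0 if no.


0b10000 has 1 ones => parity 1

1


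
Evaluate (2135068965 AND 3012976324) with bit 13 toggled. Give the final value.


Step 1: 2135068965 & 3012976324 = 855773188
Step 2: 855773188 ^ (1 << 13) = 855773188 ^ 8192 = 855781380

855781380


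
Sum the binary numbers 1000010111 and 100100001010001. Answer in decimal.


1000010111 + 100100001010001 = 100101001101000 = 19048

19048


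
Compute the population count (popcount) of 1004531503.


0b111011110111111110111100101111 has 24 set bits

24


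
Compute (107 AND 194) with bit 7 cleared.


Step 1: 107 & 194 = 66
Step 2: 66 & ~(1 << 7) = 66

66


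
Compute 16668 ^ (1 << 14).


16668 ^ (1 << 14) = 16668 ^ 16384 = 284

284


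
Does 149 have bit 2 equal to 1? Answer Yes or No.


0b10010101, bit 2 = 1. Yes

Yes


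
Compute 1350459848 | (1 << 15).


1350459848 | (1 << 15) = 1350459848 | 32768 = 1350492616

1350492616


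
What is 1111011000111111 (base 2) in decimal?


1111011000111111 in decimal = 63039

63039


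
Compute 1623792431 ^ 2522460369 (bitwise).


0b1100000110010010001101100101111 ^ 0b10010110010110011011000011010001 = 0b11110110100100001010101111111110 = 4136676350

4136676350


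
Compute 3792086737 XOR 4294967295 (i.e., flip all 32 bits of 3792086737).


3792086737 ^ 4294967295 = 502880558

502880558


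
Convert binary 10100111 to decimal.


10100111 in decimal = 167

167


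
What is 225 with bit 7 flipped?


225 ^ (1 << 7) = 225 ^ 128 = 97

97


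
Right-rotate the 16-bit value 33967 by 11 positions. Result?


Rotate 0b1000010010101111 right by 11 (16-bit) = 0b1001010111110000 = 38384

38384


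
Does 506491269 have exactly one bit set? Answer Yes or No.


0b11110001100000111000110000101. Multiple bits set => No

No


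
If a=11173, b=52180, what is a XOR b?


11173 ^ 52180 = 57457

57457


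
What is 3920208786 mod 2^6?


3920208786 & 63 = 18

18


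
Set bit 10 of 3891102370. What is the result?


3891102370 | (1 << 10) = 3891102370 | 1024 = 3891103394

3891103394


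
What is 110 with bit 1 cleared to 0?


110 & ~(1 << 1) = 108

108


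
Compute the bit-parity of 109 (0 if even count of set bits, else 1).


0b1101101 has 5 ones => parity 1

1


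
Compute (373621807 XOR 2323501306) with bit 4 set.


Step 1: 373621807 ^ 2323501306 = 2620970197
Step 2: 2620970197 | (1 << 4) = 2620970197 | 16 = 2620970197

2620970197


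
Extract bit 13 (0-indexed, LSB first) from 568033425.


0b100001110110111000000010010001, position 13 = 0

0


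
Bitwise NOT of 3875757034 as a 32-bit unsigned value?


~0b11100111000000110101101111101010 = 0b11000111111001010010000010101 = 419210261 (32-bit unsigned)

419210261


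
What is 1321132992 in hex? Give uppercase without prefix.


1321132992 = 4EBEE3C0 hex

4EBEE3C0


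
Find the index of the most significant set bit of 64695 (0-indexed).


0b1111110010110111. Highest set bit at position 15

15


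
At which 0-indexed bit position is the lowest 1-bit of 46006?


0b1011001110110110. Lowest set bit at position 1

1


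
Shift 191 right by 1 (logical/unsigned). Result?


0b10111111 >> 1 = 0b1011111 = 95

95


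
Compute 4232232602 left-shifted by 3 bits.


0b11111100010000101011111010011010 << 3 = 0b11111100010000101011111010011010000 = 33857860816

33857860816


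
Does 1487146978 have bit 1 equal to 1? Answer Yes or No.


0b1011000101001000000111111100010, bit 1 = 1. Yes

Yes


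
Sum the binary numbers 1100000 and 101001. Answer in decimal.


1100000 + 101001 = 10001001 = 137

137


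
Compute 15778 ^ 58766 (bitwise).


0b11110110100010 ^ 0b1110010110001110 = 0b1101100000101100 = 55340

55340


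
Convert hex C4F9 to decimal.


C4F9 hex = 50425 decimal

50425


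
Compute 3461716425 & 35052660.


0b11001110010101011001100111001001 & 0b10000101101101110001110100 = 0b10000101001001100001000000 = 34904128

34904128


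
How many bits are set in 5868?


0b1011011101100 has 8 set bits

8


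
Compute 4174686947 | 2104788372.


0b11111000110101001010101011100011 | 0b1111101011101001000010110010100 = 0b11111101111101001010111111110111 = 4260671479

4260671479


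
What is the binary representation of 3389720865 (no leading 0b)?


3389720865 = 11001010000010110000100100100001 in binary

11001010000010110000100100100001


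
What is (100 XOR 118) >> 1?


Step 1: 100 ^ 118 = 18
Step 2: 18 >> 1 = 9

9


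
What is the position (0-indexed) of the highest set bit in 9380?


0b10010010100100. Highest set bit at position 13

13


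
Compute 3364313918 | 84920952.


0b11001000100001110101101100111110 | 0b101000011111100101001111000 = 0b11001101100011111101101101111110 = 3448757118

3448757118


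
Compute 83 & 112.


0b1010011 & 0b1110000 = 0b1010000 = 80

80


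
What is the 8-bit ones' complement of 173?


173 ^ 255 = 82

82


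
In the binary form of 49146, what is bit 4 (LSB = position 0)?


0b1011111111111010, position 4 = 1

1


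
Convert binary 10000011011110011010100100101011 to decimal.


10000011011110011010100100101011 in decimal = 2205788459

2205788459


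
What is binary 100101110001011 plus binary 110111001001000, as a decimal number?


100101110001011 + 110111001001000 = 1011100111010011 = 47571

47571


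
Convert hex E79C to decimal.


E79C hex = 59292 decimal

59292


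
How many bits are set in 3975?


0b111110000111 has 8 set bits

8


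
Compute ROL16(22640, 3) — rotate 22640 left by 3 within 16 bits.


Rotate 0b101100001110000 left by 3 (16-bit) = 0b1100001110000010 = 50050

50050


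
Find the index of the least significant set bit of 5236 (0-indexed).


0b1010001110100. Lowest set bit at position 2

2


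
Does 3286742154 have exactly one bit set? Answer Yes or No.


0b11000011111001111011010010001010. Multiple bits set => No

No


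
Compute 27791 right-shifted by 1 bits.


0b110110010001111 >> 1 = 0b11011001000111 = 13895

13895


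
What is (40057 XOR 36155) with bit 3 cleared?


Step 1: 40057 ^ 36155 = 4418
Step 2: 4418 & ~(1 << 3) = 4418

4418


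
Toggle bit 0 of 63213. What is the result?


63213 ^ (1 << 0) = 63213 ^ 1 = 63212

63212


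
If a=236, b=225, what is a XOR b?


236 ^ 225 = 13

13


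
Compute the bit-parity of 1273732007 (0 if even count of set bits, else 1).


0b1001011111010111001101110100111 has 20 ones => parity 0

0


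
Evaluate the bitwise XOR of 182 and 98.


0b10110110 ^ 0b1100010 = 0b11010100 = 212

212


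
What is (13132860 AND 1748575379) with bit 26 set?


Step 1: 13132860 & 1748575379 = 533520
Step 2: 533520 | (1 << 26) = 533520 | 67108864 = 67642384

67642384


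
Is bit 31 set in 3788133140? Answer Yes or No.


0b11100001110010100101001100010100, bit 31 = 1. Yes

Yes


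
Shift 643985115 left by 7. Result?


0b100110011000100110111011011011 << 7 = 0b1001100110001001101110110110110000000 = 82430094720

82430094720


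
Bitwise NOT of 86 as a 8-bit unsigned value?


~0b1010110 = 0b10101001 = 169 (8-bit unsigned)

169


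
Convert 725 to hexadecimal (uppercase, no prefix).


725 = 2D5 hex

2D5


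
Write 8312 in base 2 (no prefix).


8312 = 10000001111000 in binary

10000001111000


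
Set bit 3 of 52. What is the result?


52 | (1 << 3) = 52 | 8 = 60

60


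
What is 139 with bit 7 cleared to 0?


139 & ~(1 << 7) = 11

11


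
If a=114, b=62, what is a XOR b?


114 ^ 62 = 76

76


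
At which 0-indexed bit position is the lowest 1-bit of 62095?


0b1111001010001111. Lowest set bit at position 0

0


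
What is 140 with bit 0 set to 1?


140 | (1 << 0) = 140 | 1 = 141

141


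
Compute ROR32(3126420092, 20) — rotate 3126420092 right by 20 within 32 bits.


Rotate 0b10111010010110010110001001111100 right by 20 (32-bit) = 0b10010110001001111100101110100101 = 2519190437

2519190437


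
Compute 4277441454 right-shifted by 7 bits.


0b11111110111101001001001110101110 >> 7 = 0b1111111011110100100100111 = 33417511

33417511


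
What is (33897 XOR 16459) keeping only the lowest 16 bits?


Step 1: 33897 ^ 16459 = 50210
Step 2: 50210 & 65535 = 50210

50210


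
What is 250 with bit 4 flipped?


250 ^ (1 << 4) = 250 ^ 16 = 234

234


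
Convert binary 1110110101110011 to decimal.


1110110101110011 in decimal = 60787

60787


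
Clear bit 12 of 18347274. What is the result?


18347274 & ~(1 << 12) = 18343178

18343178


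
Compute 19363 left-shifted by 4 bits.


0b100101110100011 << 4 = 0b1001011101000110000 = 309808

309808


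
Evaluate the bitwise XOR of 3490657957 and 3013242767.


0b11010000000011110011011010100101 ^ 0b10110011100110100110111110001111 = 0b1100011100101010101100100101010 = 1670732074

1670732074


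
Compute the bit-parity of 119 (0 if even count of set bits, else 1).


0b1110111 has 6 ones => parity 0

0


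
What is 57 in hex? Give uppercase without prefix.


57 = 39 hex

39


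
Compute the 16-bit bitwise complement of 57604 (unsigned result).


~0b1110000100000100 = 0b1111011111011 = 7931 (16-bit unsigned)

7931


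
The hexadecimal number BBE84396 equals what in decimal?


BBE84396 hex = 3152561046 decimal

3152561046


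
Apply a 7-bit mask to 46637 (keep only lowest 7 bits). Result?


46637 & 127 = 45

45


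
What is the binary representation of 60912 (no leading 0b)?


60912 = 1110110111110000 in binary

1110110111110000


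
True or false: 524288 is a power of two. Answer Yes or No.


0b10000000000000000000. Only one bit set => Yes

Yes


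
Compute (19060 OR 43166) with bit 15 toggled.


Step 1: 19060 | 43166 = 60158
Step 2: 60158 ^ (1 << 15) = 60158 ^ 32768 = 27390

27390


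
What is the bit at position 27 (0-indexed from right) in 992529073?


0b111011001010001100101010110001, position 27 = 1

1


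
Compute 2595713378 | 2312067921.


0b10011010101101110111000101100010 | 0b10001001110011110101101101010001 = 0b10011011111111110111101101110011 = 2617211763

2617211763


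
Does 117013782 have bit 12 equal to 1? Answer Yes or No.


0b110111110010111110100010110, bit 12 = 1. Yes

Yes


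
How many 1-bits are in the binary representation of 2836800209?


0b10101001000101100010001011010001 has 13 set bits

13


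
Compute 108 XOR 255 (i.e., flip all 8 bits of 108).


108 ^ 255 = 147

147


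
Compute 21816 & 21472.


0b101010100111000 & 0b101001111100000 = 0b101000100100000 = 20768

20768


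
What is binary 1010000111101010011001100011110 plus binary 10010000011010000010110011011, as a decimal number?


1010000111101010011001100011110 + 10010000011010000010110011011 = 1100011000000100011100010111001 = 1661089977

1661089977


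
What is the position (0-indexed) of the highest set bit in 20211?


0b100111011110011. Highest set bit at position 14

14


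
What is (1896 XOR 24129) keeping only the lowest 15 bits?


Step 1: 1896 ^ 24129 = 22825
Step 2: 22825 & 32767 = 22825

22825


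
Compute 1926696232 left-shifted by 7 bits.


0b1110010110101110000110100101000 << 7 = 0b11100101101011100001101001010000000000 = 246617117696

246617117696


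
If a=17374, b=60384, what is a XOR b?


17374 ^ 60384 = 43070

43070


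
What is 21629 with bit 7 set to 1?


21629 | (1 << 7) = 21629 | 128 = 21757

21757


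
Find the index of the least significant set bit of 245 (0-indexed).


0b11110101. Lowest set bit at position 0

0


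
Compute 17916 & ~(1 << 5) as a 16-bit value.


17916 & ~(1 << 5) = 17884

17884


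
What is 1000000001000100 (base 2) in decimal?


1000000001000100 in decimal = 32836

32836


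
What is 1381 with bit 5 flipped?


1381 ^ (1 << 5) = 1381 ^ 32 = 1349

1349


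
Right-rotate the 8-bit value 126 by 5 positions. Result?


Rotate 0b1111110 right by 5 (8-bit) = 0b11110011 = 243

243


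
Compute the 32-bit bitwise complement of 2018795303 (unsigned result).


~0b1111000010101000101111100100111 = 0b10000111101010111010000011011000 = 2276171992 (32-bit unsigned)

2276171992


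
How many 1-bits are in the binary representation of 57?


0b111001 has 4 set bits

4


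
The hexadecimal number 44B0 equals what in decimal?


44B0 hex = 17584 decimal

17584


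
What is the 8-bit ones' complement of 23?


23 ^ 255 = 232

232


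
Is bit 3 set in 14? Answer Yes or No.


0b1110, bit 3 = 1. Yes

Yes


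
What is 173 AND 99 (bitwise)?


0b10101101 & 0b1100011 = 0b100001 = 33

33


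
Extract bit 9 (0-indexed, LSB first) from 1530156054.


0b1011011001101000101010000010110, position 9 = 0

0


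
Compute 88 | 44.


0b1011000 | 0b101100 = 0b1111100 = 124

124


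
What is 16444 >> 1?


0b100000000111100 >> 1 = 0b10000000011110 = 8222

8222


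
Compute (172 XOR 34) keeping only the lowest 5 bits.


Step 1: 172 ^ 34 = 142
Step 2: 142 & 31 = 14

14


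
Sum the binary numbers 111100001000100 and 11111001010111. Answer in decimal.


111100001000100 + 11111001010111 = 1011011010011011 = 46747

46747


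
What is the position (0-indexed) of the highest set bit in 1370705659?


0b1010001101100110100111011111011. Highest set bit at position 30

30


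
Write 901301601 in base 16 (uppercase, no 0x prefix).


901301601 = 35B8C561 hex

35B8C561


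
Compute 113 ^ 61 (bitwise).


0b1110001 ^ 0b111101 = 0b1001100 = 76

76


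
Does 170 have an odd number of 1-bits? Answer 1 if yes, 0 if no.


0b10101010 has 4 ones => parity 0

0


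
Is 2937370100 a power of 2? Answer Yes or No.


0b10101111000101001011010111110100. Multiple bits set => No

No


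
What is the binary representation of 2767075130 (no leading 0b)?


2767075130 = 10100100111011100011011100111010 in binary

10100100111011100011011100111010


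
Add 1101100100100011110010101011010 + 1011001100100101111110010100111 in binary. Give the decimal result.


1101100100100011110010101011010 + 1011001100100101111110010100111 = 11000110001001001110001000000001 = 3324305921

3324305921


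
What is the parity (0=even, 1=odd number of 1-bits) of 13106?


0b11001100110010 has 7 ones => parity 1

1


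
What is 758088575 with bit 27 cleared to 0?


758088575 & ~(1 << 27) = 623870847

623870847


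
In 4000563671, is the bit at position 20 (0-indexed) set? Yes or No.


0b11101110011100111100000111010111, bit 20 = 1. Yes

Yes


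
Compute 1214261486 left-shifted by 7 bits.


0b1001000011000000010100011101110 << 7 = 0b10010000110000000101000111011100000000 = 155425470208

155425470208


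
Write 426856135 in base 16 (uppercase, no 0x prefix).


426856135 = 19714EC7 hex

19714EC7


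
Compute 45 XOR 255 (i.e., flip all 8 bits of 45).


45 ^ 255 = 210

210


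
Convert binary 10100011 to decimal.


10100011 in decimal = 163

163


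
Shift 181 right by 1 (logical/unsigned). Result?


0b10110101 >> 1 = 0b1011010 = 90

90


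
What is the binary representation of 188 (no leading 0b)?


188 = 10111100 in binary

10111100


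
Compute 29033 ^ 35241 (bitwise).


0b111000101101001 ^ 0b1000100110101001 = 0b1111100011000000 = 63680

63680


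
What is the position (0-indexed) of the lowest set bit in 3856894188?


0b11100101111000111000100011101100. Lowest set bit at position 2

2


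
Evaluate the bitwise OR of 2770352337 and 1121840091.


0b10100101001000000011100011010001 | 0b1000010110111011110101111011011 = 0b11100111111111011111101111011011 = 3892181979

3892181979


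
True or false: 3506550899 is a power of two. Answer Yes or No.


0b11010001000000011011100001110011. Multiple bits set => No

No


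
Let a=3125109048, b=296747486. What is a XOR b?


3125109048 ^ 296747486 = 2884985062

2884985062


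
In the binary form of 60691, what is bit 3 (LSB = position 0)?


0b1110110100010011, position 3 = 0

0


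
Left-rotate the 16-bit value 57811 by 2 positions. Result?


Rotate 0b1110000111010011 left by 2 (16-bit) = 0b1000011101001111 = 34639

34639


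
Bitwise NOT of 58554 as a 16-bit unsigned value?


~0b1110010010111010 = 0b1101101000101 = 6981 (16-bit unsigned)

6981


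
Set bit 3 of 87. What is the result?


87 | (1 << 3) = 87 | 8 = 95

95


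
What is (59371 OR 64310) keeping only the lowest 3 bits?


Step 1: 59371 | 64310 = 65535
Step 2: 65535 & 7 = 7

7


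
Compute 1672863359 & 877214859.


0b1100011101101011101111001111111 & 0b110100010010010011110010001011 = 0b100000000000010001110000001011 = 536943627

536943627


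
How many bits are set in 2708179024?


0b10100001011010111000100001010000 has 12 set bits

12


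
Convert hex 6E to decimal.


6E hex = 110 decimal

110


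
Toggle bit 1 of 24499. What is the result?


24499 ^ (1 << 1) = 24499 ^ 2 = 24497

24497


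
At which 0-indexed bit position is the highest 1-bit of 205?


0b11001101. Highest set bit at position 7

7


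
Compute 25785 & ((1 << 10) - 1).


25785 & 1023 = 185

185


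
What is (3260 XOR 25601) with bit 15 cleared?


Step 1: 3260 ^ 25601 = 26813
Step 2: 26813 & ~(1 << 15) = 26813

26813


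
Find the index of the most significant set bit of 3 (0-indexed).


0b11. Highest set bit at position 1

1


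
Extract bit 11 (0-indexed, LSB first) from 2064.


0b100000010000, position 11 = 1

1


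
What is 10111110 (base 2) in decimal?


10111110 in decimal = 190

190


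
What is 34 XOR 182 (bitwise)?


0b100010 ^ 0b10110110 = 0b10010100 = 148

148


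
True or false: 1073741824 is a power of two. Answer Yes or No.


0b1000000000000000000000000000000. Only one bit set => Yes

Yes


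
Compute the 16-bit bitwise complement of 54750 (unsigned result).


~0b1101010111011110 = 0b10101000100001 = 10785 (16-bit unsigned)

10785


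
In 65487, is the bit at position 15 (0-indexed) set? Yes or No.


0b1111111111001111, bit 15 = 1. Yes

Yes


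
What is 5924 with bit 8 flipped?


5924 ^ (1 << 8) = 5924 ^ 256 = 5668

5668


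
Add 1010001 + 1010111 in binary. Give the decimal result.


1010001 + 1010111 = 10101000 = 168

168


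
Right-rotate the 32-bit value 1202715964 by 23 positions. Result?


Rotate 0b1000111101011111111110100111100 right by 23 (32-bit) = 0b1011111111110100111100010001111 = 1610250383

1610250383


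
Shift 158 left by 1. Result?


0b10011110 << 1 = 0b100111100 = 316

316


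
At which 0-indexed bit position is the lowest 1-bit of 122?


0b1111010. Lowest set bit at position 1

1


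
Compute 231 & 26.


0b11100111 & 0b11010 = 0b10 = 2

2


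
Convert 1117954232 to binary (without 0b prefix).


1117954232 = 1000010101000101010000010111000 in binary

1000010101000101010000010111000


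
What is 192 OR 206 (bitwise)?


0b11000000 | 0b11001110 = 0b11001110 = 206

206


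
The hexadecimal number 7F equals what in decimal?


7F hex = 127 decimal

127


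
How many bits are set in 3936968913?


0b11101010101010010110000011010001 has 15 set bits

15


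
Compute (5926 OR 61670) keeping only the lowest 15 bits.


Step 1: 5926 | 61670 = 63462
Step 2: 63462 & 32767 = 30694

30694


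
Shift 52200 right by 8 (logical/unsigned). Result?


0b1100101111101000 >> 8 = 0b11001011 = 203

203


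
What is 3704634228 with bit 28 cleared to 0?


3704634228 & ~(1 << 28) = 3436198772

3436198772
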